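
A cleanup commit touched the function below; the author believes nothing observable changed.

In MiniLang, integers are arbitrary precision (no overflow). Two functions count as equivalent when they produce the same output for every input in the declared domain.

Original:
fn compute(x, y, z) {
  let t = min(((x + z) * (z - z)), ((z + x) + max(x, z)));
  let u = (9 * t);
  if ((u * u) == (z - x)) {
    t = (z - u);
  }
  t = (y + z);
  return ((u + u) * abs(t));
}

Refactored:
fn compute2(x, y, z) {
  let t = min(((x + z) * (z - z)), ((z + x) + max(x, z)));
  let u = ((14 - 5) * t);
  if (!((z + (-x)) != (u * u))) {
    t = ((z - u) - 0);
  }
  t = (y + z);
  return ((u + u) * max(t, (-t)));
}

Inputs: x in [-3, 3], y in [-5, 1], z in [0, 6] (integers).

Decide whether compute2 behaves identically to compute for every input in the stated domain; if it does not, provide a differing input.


Equivalent — the differences include comparison usage differs, min/max/abs usage differs, boolean connective usage differs, arithmetic usage differs, constant usage differs, yet no declared input distinguishes the two.
As a probe, take x=0, y=0, z=5: compute runs t := 0 | u := 0 | ((u * u) == (z - x)): false | t := 5 | result 0; compute2 runs t := 0 | u := 0 | (!((z + (-x)) != (u * u))): false | t := 5 | result 0; both end at 0.
Checked all 343 inputs in the declared domain: the outputs agree on every one.
verdict: equivalent


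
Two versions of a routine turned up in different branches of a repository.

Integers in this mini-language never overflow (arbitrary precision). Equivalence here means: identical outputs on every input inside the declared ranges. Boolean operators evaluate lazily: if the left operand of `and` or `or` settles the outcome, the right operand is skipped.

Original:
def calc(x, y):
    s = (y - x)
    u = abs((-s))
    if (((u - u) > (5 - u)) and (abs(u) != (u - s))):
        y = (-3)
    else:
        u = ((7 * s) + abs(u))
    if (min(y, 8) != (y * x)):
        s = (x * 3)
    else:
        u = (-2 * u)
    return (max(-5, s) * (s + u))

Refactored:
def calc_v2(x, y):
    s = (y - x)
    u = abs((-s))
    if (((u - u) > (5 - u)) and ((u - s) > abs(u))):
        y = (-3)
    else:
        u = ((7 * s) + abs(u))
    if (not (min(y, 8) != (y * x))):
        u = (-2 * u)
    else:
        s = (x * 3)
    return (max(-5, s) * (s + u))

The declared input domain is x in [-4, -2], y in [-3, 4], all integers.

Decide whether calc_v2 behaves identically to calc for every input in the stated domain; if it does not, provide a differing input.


Take x=-4, y=2.
calc: s := 6 | u := 6 | (((u - u) > (5 - u)) and (abs(u) != (u - s))): true | y := -3 | (min(y, 8) != (y * x)): true | s := -12 | result 30
calc_v2: s := 6 | u := 6 | (((u - u) > (5 - u)) and ((u - s) > abs(u))): false | u := 48 | (not (min(y, 8) != (y * x))): false | s := -12 | result -180
30 and -180 differ, so these are not the same function on this domain.
verdict: not equivalent; witness: x=-4, y=2


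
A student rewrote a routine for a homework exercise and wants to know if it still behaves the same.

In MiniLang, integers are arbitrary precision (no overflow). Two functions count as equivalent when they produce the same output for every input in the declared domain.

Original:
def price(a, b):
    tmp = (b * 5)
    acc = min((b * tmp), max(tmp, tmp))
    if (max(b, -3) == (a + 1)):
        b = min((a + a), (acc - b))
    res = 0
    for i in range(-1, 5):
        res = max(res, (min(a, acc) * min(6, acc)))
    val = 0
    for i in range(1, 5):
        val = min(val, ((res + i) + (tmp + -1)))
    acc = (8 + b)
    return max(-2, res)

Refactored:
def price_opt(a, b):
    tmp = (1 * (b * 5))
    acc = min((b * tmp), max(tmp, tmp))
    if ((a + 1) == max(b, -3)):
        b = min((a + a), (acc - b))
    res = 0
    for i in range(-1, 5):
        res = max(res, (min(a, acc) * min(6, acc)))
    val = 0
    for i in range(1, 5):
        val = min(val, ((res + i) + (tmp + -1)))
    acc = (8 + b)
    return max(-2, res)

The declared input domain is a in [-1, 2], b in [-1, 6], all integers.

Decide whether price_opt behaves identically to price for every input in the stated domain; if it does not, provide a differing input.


Differences: constant usage differs; arithmetic usage differs — yet all 32 inputs agree.
verdict: equivalent


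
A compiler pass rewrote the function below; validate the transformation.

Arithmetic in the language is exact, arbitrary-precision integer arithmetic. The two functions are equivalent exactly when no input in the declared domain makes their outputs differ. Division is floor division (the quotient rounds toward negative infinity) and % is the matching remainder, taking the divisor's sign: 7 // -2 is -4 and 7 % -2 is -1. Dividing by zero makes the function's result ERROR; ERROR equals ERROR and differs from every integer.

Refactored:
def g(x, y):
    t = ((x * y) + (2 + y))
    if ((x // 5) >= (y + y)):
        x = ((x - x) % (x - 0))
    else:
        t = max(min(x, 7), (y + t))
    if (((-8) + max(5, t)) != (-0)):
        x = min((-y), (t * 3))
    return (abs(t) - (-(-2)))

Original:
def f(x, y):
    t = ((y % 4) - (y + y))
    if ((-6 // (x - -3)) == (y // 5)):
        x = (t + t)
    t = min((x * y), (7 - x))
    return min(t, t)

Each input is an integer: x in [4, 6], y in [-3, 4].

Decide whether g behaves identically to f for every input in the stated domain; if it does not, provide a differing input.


Run the pair on x=4, y=-3.
f: t becomes 7; next ((-6 // (x - -3)) == (y // 5)) evaluates to true; next x becomes 14; next t becomes -42; next final value -42
g: t becomes -13; next ((x // 5) >= (y + y)) evaluates to true; next x becomes 0; next (((-8) + max(5, t)) != (-0)) evaluates to true; next x becomes -39; next final value 11
-42 and 11 differ, so these are not the same function on this domain.
verdict: not equivalent; witness: x=4, y=-3


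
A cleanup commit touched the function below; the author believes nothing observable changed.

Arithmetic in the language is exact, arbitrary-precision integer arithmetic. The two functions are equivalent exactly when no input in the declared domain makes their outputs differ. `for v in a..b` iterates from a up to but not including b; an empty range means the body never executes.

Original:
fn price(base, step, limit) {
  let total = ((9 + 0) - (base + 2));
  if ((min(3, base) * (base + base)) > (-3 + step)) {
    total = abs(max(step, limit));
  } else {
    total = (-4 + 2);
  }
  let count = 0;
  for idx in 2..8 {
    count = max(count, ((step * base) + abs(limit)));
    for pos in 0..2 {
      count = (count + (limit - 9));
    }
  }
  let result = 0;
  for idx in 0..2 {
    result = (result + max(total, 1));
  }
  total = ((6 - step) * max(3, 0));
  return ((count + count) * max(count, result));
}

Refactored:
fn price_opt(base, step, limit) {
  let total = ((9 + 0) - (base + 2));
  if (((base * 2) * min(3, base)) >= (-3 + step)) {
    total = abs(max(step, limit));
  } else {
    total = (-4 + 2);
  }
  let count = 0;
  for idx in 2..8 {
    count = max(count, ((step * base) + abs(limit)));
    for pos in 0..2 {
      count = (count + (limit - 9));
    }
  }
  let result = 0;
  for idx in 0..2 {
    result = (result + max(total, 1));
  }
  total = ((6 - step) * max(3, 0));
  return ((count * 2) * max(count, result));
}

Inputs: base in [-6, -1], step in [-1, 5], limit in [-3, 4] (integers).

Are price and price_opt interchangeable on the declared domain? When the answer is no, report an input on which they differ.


Run the pair on base=-1, step=5, limit=-3.
price: total=8, then ((min(3, base) * (base + base)) > (-3 + step)) is false, then total=-2, then count=0, then (idx=2), then count=0, then (pos=0), then count=-12, then (pos=1), then count=-24, then (idx=3), then count=-2, then (pos=0), then count=-14, then (pos=1), then count=-26, then (idx=4), then count=-2, then (pos=0), then count=-14, then (pos=1), then count=-26, then (idx=5), then count=-2, then (pos=0), then count=-14, then (pos=1), then count=-26, then (idx=6), then count=-2, then (pos=0), then count=-14, then (pos=1), then count=-26, then (idx=7), then count=-2, then (pos=0), then count=-14, then (pos=1), then count=-26, then result=0, then (idx=0), then result=1, then (idx=1), then result=2, then total=3, then returns -104
price_opt: total=8, then (((base * 2) * min(3, base)) >= (-3 + step)) is true, then total=5, then count=0, then (idx=2), then count=0, then (pos=0), then count=-12, then (pos=1), then count=-24, then (idx=3), then count=-2, then (pos=0), then count=-14, then (pos=1), then count=-26, then (idx=4), then count=-2, then (pos=0), then count=-14, then (pos=1), then count=-26, then (idx=5), then count=-2, then (pos=0), then count=-14, then (pos=1), then count=-26, then (idx=6), then count=-2, then (pos=0), then count=-14, then (pos=1), then count=-26, then (idx=7), then count=-2, then (pos=0), then count=-14, then (pos=1), then count=-26, then result=0, then (idx=0), then result=5, then (idx=1), then result=10, then total=3, then returns -520
-104 against -520: the behavior changed.
verdict: not equivalent; witness: base=-1, step=5, limit=-3


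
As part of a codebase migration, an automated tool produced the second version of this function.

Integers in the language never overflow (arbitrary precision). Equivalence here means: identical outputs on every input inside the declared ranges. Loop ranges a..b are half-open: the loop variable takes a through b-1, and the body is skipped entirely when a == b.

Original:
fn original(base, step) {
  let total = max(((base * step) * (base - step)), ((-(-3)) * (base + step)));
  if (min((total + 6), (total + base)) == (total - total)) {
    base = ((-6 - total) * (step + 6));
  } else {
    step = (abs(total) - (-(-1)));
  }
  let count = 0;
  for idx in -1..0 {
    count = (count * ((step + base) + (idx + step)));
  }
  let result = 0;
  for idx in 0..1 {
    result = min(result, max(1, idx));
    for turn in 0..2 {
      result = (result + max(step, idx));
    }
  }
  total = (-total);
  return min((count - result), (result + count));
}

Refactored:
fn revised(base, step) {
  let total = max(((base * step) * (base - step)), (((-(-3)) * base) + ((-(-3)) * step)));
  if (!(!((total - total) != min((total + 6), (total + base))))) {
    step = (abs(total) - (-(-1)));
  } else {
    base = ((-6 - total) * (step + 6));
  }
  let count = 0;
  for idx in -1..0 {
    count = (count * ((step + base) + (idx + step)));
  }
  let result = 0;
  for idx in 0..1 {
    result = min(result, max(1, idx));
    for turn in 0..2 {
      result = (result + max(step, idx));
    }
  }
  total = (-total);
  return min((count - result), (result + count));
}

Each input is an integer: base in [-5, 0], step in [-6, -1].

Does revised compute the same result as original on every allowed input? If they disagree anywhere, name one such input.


Differences: comparison usage differs, arithmetic usage differs, constant usage differs, boolean connective usage differs — yet all 36 inputs agree.
verdict: equivalent


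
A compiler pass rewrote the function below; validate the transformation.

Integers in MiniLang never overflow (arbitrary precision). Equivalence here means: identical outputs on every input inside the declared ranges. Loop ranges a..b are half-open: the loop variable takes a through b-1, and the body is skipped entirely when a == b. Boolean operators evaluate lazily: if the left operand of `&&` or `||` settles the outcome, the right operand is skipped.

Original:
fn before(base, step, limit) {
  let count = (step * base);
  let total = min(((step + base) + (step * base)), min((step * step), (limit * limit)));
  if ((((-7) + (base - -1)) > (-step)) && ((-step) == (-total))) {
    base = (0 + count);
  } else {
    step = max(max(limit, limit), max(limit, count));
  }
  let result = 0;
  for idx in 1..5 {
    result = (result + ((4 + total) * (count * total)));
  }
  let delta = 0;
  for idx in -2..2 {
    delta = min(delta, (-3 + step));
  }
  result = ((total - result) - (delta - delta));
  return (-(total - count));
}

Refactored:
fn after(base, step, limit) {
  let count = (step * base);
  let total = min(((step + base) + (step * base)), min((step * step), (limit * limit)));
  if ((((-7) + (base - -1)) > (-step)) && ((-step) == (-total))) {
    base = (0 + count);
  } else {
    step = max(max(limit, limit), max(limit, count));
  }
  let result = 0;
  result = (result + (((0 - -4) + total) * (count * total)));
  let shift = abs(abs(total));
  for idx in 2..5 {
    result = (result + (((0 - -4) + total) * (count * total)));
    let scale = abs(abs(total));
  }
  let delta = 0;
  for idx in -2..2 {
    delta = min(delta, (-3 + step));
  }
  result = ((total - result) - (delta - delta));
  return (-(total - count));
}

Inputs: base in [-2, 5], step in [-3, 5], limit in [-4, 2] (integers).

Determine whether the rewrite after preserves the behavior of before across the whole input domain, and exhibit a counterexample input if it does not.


Equivalent — the differences include arithmetic usage differs, and local variable names differ, and constant usage differs, and loop structure differs, and statement counts differ, and min/max/abs usage differs, yet no declared input distinguishes the two.
Tracing base=2, step=-1, limit=1: before: count=-2, then total=-1, then ((((-7) + (base - -1)) > (-step)) && ((-step) == (-total))) is false, then step=1, then result=0, then (idx=1), then result=6, then (idx=2), then result=12, then (idx=3), then result=18, then (idx=4), then result=24, then delta=0, then (idx=-2), then delta=-2, then (idx=-1), then delta=-2, then (idx=0), then delta=-2, then (idx=1), then delta=-2, then result=-25, then returns -1 | after: count=-2, then total=-1, then ((((-7) + (base - -1)) > (-step)) && ((-step) == (-total))) is false, then step=1, then result=0, then result=6, then shift=1, then (idx=2), then result=12, then scale=1, then (idx=3), then result=18, then scale=1, then (idx=4), then result=24, then scale=1, then delta=0, then (idx=-2), then delta=-2, then (idx=-1), then delta=-2, then (idx=0), then delta=-2, then (idx=1), then delta=-2, then result=-25, then returns -1 — matching result -1.
Every one of the 504 inputs gives matching results.
verdict: equivalent


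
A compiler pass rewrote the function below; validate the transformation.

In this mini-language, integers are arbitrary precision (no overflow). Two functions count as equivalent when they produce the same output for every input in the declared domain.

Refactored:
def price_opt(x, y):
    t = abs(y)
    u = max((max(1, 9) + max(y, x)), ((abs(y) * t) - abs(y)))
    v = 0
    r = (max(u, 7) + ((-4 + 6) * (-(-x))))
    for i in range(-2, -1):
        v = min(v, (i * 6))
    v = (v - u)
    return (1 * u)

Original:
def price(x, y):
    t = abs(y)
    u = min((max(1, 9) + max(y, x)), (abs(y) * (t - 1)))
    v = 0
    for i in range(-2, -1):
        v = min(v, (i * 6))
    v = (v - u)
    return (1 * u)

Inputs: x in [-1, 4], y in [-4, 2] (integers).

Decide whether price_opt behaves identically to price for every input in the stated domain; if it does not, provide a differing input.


There is a counterexample at x=-1, y=-4: 8 on one side, 12 on the other.
price: t = 4; u = 8; v = 0; [i=-2]; v = -12; v = -20; return 8
price_opt: t = 4; u = 12; v = 0; r = 10; [i=-2]; v = -12; v = -24; return 12
verdict: not equivalent; witness: x=-1, y=-4


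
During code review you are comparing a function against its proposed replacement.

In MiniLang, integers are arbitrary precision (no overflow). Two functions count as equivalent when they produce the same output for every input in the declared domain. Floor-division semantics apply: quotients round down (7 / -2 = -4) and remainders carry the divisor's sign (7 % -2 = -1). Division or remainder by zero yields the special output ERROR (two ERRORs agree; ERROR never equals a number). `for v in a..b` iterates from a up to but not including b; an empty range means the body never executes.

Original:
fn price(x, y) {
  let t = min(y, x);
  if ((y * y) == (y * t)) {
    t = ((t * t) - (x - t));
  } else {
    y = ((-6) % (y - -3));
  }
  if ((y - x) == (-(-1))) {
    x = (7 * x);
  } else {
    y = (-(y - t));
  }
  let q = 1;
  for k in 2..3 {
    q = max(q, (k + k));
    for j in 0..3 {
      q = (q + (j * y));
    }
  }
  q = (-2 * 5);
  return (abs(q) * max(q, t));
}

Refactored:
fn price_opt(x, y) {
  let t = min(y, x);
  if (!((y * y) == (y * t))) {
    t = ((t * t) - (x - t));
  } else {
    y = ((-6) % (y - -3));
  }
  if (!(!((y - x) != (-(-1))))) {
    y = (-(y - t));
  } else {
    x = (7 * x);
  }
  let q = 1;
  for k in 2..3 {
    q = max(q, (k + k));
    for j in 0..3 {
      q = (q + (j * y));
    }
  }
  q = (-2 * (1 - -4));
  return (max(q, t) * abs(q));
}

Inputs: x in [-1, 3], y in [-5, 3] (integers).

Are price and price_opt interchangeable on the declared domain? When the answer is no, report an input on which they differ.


Consider the input x=-1, y=-5.
price: t = -5; ((y * y) == (y * t)) -> true; t = 21; ((y - x) == (-(-1))) -> false; y = 26; q = 1; [k=2]; q = 4; [j=0]; q = 4; [j=1]; q = 30; [j=2]; q = 82; q = -10; return 210
price_opt: t = -5; (!((y * y) == (y * t))) -> false; y = 0; (!(!((y - x) != (-(-1))))) -> false; x = -7; q = 1; [k=2]; q = 4; [j=0]; q = 4; [j=1]; q = 4; [j=2]; q = 4; q = -10; return -50
210 and -50 differ, so these are not the same function on this domain.
verdict: not equivalent; witness: x=-1, y=-5


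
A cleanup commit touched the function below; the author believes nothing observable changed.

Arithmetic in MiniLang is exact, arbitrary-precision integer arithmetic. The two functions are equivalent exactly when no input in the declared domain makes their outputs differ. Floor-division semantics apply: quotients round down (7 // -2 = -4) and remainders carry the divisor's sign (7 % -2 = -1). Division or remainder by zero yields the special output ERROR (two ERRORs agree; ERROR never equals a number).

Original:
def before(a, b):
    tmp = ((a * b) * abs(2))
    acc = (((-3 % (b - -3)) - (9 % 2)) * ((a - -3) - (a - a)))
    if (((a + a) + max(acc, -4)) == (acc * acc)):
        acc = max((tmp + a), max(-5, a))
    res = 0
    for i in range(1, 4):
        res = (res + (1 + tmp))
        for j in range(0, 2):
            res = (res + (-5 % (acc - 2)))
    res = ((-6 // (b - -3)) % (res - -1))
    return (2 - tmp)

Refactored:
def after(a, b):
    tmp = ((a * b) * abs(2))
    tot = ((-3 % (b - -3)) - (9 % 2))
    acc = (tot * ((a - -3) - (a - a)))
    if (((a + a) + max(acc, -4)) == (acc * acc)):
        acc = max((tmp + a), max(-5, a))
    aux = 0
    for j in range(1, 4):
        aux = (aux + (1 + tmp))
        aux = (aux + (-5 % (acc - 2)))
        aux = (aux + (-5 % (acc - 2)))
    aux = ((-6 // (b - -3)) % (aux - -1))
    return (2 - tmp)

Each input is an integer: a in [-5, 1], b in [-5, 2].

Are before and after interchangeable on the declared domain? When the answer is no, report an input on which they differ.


Equivalent — the differences include local variable names differ, and loop structure differs, and statement counts differ, and arithmetic usage differs, and constant usage differs, yet no declared input distinguishes the two.
Spot check at a=-3, b=0 — before: tmp becomes 0; next acc becomes 0; next (((a + a) + max(acc, -4)) == (acc * acc)) evaluates to false; next res becomes 0; next at i=1:; next res becomes 1; next at j=0:; next res becomes 0; next at j=1:; next res becomes -1; next at i=2:; next res becomes 0; next at j=0:; next res becomes -1; next at j=1:; next res becomes -2; next at i=3:; next res becomes -1; next at j=0:; next res becomes -2; next at j=1:; next res becomes -3; next res becomes 0; next final value 2. after: tmp becomes 0; next tot becomes -1; next acc becomes 0; next (((a + a) + max(acc, -4)) == (acc * acc)) evaluates to false; next aux becomes 0; next at j=1:; next aux becomes 1; next aux becomes 0; next aux becomes -1; next at j=2:; next aux becomes 0; next aux becomes -1; next aux becomes -2; next at j=3:; next aux becomes -1; next aux becomes -2; next aux becomes -3; next aux becomes 0; next final value 2. Both give 2.
An exhaustive pass over the 56 declared inputs shows identical outputs.
verdict: equivalent


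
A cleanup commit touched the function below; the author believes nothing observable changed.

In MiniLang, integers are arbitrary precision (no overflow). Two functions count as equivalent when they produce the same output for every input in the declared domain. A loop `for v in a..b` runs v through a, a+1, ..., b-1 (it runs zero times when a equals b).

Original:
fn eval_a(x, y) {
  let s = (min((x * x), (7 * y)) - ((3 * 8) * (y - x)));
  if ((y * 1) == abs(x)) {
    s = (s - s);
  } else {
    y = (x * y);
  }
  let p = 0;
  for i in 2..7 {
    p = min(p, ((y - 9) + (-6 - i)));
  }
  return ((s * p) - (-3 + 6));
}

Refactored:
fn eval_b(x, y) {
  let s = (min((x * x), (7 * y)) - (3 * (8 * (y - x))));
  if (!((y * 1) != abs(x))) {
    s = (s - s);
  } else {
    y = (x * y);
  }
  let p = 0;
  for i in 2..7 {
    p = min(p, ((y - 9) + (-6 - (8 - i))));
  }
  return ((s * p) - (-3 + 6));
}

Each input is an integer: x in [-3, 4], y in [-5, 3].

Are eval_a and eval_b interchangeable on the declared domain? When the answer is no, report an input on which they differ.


Equivalent — the differences include arithmetic usage differs; comparison usage differs; boolean connective usage differs; constant usage differs, yet no declared input distinguishes the two.
Spot check at x=-2, y=1 — eval_a: s := -68 | ((y * 1) == abs(x)): false | y := -2 | p := 0 | iter i=2: | p := -19 | iter i=3: | p := -20 | iter i=4: | p := -21 | iter i=5: | p := -22 | iter i=6: | p := -23 | result 1561. eval_b: s := -68 | (!((y * 1) != abs(x))): false | y := -2 | p := 0 | iter i=2: | p := -23 | iter i=3: | p := -23 | iter i=4: | p := -23 | iter i=5: | p := -23 | iter i=6: | p := -23 | result 1561. Both give 1561.
Every one of the 72 inputs gives matching results.
verdict: equivalent


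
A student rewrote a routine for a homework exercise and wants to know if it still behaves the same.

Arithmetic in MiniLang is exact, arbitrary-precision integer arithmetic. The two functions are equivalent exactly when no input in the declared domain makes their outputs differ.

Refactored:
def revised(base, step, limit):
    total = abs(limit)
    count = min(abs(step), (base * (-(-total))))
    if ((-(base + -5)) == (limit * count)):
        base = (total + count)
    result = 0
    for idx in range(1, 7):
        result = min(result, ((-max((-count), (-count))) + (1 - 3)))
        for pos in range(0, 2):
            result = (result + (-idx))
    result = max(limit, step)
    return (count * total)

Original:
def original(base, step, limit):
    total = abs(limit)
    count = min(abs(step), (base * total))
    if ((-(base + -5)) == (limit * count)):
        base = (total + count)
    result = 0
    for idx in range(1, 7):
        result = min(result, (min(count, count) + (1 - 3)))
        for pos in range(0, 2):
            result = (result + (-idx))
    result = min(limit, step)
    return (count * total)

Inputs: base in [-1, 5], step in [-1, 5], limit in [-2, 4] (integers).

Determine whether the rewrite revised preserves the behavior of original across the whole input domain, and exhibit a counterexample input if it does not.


Although `min(limit, step)` became `max(limit, step)`, no input in the stated domain can expose it.
As a probe, take base=4, step=1, limit=0: original runs total := 0 | count := 0 | ((-(base + -5)) == (limit * count)): false | result := 0 | iter idx=1: | result := -2 | iter pos=0: | result := -3 | iter pos=1: | result := -4 | iter idx=2: | result := -4 | iter pos=0: | result := -6 | iter pos=1: | result := -8 | iter idx=3: | result := -8 | iter pos=0: | result := -11 | iter pos=1: | result := -14 | iter idx=4: | result := -14 | iter pos=0: | result := -18 | iter pos=1: | result := -22 | iter idx=5: | result := -22 | iter pos=0: | result := -27 | iter pos=1: | result := -32 | iter idx=6: | result := -32 | iter pos=0: | result := -38 | iter pos=1: | result := -44 | result := 0 | result 0; revised runs total := 0 | count := 0 | ((-(base + -5)) == (limit * count)): false | result := 0 | iter idx=1: | result := -2 | iter pos=0: | result := -3 | iter pos=1: | result := -4 | iter idx=2: | result := -4 | iter pos=0: | result := -6 | iter pos=1: | result := -8 | iter idx=3: | result := -8 | iter pos=0: | result := -11 | iter pos=1: | result := -14 | iter idx=4: | result := -14 | iter pos=0: | result := -18 | iter pos=1: | result := -22 | iter idx=5: | result := -22 | iter pos=0: | result := -27 | iter pos=1: | result := -32 | iter idx=6: | result := -32 | iter pos=0: | result := -38 | iter pos=1: | result := -44 | result := 1 | result 0; both end at 0.
Every one of the 343 inputs gives matching results.
verdict: equivalent


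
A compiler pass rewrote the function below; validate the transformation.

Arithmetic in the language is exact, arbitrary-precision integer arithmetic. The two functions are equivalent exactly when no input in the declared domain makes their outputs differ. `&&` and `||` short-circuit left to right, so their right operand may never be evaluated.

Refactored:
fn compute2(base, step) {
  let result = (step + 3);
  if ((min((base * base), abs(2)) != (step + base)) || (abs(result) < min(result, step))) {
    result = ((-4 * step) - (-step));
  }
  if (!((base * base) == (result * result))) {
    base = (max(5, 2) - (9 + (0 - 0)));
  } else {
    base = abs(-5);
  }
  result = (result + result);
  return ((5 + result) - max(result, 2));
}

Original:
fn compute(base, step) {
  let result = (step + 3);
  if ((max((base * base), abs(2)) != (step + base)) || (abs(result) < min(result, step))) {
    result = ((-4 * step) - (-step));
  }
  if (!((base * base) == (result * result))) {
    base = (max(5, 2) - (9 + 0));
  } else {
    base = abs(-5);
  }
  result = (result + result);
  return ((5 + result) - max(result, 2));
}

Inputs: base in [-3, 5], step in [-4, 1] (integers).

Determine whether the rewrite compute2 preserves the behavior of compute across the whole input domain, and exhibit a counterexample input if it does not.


Not equivalent: base=0, step=0 separates them (3 vs 5).
compute: result becomes 3; next ((max((base * base), abs(2)) != (step + base)) || (abs(result) < min(result, step))) evaluates to true; next result becomes 0; next (!((base * base) == (result * result))) evaluates to false; next base becomes 5; next result becomes 0; next final value 3
compute2: result becomes 3; next ((min((base * base), abs(2)) != (step + base)) || (abs(result) < min(result, step))) evaluates to false; next (!((base * base) == (result * result))) evaluates to true; next base becomes -4; next result becomes 6; next final value 5
verdict: not equivalent; witness: base=0, step=0


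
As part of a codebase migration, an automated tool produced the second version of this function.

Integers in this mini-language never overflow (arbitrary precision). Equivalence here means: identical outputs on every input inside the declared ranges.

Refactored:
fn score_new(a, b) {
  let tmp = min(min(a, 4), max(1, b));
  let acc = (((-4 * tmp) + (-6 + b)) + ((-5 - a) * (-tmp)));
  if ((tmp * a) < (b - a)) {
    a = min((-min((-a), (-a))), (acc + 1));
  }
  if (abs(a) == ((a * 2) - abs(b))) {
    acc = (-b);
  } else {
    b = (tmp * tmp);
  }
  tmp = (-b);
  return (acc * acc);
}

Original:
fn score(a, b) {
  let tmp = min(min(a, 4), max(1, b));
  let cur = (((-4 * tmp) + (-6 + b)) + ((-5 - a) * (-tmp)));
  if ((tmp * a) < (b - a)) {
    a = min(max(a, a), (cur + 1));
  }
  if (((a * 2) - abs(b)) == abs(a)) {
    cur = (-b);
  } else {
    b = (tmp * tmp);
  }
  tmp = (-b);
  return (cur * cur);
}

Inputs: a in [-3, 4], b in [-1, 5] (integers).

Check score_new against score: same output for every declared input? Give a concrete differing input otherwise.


The two versions differ — the changes include local variable names differ; min/max/abs usage differs.
Tracing a=1, b=4: score: tmp = 1; cur = 0; ((tmp * a) < (b - a)) -> true; a = 1; (((a * 2) - abs(b)) == abs(a)) -> false; b = 1; tmp = -1; return 0 | score_new: tmp = 1; acc = 0; ((tmp * a) < (b - a)) -> true; a = 1; (abs(a) == ((a * 2) - abs(b))) -> false; b = 1; tmp = -1; return 0 — matching result 0.
Every one of the 56 inputs gives matching results.
verdict: equivalent


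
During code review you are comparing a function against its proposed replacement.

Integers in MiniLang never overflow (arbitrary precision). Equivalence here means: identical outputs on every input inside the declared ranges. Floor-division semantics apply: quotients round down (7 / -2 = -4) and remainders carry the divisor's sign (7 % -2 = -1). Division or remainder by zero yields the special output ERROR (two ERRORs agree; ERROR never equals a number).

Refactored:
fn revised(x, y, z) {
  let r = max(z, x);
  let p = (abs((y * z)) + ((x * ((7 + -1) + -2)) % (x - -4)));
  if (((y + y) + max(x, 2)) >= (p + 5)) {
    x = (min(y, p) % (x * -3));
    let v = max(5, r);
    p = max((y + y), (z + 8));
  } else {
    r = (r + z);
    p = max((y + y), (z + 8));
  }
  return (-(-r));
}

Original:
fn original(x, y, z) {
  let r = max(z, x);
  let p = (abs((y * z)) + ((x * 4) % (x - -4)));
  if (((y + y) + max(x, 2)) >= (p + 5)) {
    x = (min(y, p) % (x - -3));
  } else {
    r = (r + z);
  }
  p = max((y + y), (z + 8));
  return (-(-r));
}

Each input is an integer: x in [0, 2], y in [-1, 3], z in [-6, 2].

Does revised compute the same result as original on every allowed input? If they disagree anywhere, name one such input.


The rewrite breaks on x=0, y=2, z=0, where the results are 0 and ERROR.
original: r becomes 0; next p becomes 0; next (((y + y) + max(x, 2)) >= (p + 5)) evaluates to true; next x becomes 0; next p becomes 8; next final value 0
revised: r becomes 0; next p becomes 0; next (((y + y) + max(x, 2)) >= (p + 5)) evaluates to true; next hits division by zero so the output is ERROR
verdict: not equivalent; witness: x=0, y=2, z=0


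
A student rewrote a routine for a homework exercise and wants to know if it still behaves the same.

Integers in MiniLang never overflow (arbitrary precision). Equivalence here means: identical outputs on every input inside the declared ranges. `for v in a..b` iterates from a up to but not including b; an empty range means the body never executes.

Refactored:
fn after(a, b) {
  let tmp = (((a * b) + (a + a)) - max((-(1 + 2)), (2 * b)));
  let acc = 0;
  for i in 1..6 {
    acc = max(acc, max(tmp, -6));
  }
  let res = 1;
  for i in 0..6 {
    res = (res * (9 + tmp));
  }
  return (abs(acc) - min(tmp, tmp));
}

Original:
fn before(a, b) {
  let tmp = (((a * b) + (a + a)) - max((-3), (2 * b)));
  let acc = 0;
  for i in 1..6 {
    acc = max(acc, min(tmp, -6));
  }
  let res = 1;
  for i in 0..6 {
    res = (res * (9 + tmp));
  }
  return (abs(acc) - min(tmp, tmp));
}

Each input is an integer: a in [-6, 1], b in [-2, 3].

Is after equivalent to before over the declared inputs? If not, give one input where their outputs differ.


Input a=-6, b=-2: -3 from before versus 0 from after.
verdict: not equivalent; witness: a=-6, b=-2


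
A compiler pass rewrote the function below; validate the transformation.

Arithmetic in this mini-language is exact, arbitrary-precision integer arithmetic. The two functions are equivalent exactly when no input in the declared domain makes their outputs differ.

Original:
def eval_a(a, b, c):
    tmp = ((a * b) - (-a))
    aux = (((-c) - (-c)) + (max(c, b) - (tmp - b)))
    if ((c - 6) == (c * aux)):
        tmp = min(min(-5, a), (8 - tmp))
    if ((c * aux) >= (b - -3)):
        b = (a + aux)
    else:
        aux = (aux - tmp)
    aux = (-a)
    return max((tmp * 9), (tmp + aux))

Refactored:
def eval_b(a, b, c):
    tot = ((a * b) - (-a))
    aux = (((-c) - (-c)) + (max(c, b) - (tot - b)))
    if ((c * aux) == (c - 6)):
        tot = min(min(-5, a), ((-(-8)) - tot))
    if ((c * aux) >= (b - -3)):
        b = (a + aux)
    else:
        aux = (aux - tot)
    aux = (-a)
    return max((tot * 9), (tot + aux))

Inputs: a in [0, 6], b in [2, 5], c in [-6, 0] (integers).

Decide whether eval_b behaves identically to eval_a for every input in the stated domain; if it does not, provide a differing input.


Side by side, the visible changes include: local variable names differ.
As a probe, take a=6, b=3, c=-5: eval_a runs tmp = 24; aux = -18; ((c - 6) == (c * aux)) -> false; ((c * aux) >= (b - -3)) -> true; b = -12; aux = -6; return 216; eval_b runs tot = 24; aux = -18; ((c * aux) == (c - 6)) -> false; ((c * aux) >= (b - -3)) -> true; b = -12; aux = -6; return 216; both end at 216.
Every one of the 196 inputs gives matching results.
verdict: equivalent


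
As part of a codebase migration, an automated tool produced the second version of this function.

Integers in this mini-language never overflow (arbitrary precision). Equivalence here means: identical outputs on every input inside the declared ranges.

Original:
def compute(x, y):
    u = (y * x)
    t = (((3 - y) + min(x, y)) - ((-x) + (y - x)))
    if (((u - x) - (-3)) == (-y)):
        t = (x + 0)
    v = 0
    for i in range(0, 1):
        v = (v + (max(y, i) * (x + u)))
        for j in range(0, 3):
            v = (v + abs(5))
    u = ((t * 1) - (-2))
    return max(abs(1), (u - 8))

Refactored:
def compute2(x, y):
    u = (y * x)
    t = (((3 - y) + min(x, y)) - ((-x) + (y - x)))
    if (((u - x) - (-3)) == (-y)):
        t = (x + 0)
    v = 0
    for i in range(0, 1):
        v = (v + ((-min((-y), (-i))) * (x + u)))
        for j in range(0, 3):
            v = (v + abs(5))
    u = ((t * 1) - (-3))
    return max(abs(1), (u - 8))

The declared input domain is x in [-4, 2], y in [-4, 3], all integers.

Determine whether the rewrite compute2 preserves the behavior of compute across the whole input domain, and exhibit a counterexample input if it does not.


Run the pair on x=0, y=-4.
compute: u := 0 | t := 7 | (((u - x) - (-3)) == (-y)): false | v := 0 | iter i=0: | v := 0 | iter j=0: | v := 5 | iter j=1: | v := 10 | iter j=2: | v := 15 | u := 9 | result 1
compute2: u := 0 | t := 7 | (((u - x) - (-3)) == (-y)): false | v := 0 | iter i=0: | v := 0 | iter j=0: | v := 5 | iter j=1: | v := 10 | iter j=2: | v := 15 | u := 10 | result 2
1 != 2, so the rewrite changes behavior.
verdict: not equivalent; witness: x=0, y=-4


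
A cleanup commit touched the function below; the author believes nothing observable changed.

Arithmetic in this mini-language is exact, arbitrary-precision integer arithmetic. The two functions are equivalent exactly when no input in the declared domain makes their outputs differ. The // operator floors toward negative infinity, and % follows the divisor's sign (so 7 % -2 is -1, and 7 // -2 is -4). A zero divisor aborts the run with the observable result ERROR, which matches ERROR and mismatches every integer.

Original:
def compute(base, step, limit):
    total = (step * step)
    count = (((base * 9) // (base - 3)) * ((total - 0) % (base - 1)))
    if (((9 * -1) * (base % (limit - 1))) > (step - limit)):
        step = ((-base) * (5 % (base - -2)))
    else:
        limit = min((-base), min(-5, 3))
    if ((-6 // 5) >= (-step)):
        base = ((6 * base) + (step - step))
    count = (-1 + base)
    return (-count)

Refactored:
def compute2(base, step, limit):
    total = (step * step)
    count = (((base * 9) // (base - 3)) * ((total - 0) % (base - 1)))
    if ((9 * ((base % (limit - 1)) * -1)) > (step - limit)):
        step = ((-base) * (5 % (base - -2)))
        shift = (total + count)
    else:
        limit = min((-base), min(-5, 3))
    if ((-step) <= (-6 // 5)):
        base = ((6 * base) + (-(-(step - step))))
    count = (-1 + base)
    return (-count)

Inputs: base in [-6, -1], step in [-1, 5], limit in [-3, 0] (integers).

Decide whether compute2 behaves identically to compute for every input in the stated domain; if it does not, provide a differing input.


The two versions differ — the changes include arithmetic usage differs, statement counts differ, local variable names differ, comparison usage differs.
Spot check at base=-3, step=4, limit=-2 — compute: total := 16 | count := 0 | (((9 * -1) * (base % (limit - 1))) > (step - limit)): false | limit := -5 | ((-6 // 5) >= (-step)): true | base := -18 | count := -19 | result 19. compute2: total := 16 | count := 0 | ((9 * ((base % (limit - 1)) * -1)) > (step - limit)): false | limit := -5 | ((-step) <= (-6 // 5)): true | base := -18 | count := -19 | result 19. Both give 19.
Across all 168 domain points the two functions coincide.
verdict: equivalent


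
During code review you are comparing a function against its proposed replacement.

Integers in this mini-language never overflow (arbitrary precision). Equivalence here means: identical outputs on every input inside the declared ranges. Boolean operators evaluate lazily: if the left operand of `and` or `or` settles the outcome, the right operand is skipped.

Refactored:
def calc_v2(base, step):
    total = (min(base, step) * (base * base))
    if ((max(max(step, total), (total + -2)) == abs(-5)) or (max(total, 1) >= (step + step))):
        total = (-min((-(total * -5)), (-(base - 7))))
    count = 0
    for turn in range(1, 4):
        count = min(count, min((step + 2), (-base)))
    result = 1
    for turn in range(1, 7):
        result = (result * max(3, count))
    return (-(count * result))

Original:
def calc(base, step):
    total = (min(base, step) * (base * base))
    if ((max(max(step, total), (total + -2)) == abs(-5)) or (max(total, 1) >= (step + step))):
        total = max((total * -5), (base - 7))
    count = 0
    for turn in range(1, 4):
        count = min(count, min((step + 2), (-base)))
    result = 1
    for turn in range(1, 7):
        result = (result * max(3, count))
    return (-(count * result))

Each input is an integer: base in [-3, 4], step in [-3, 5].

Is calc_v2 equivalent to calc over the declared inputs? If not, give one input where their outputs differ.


Although min/max/abs usage differs, 72/72 inputs agree.
verdict: equivalent


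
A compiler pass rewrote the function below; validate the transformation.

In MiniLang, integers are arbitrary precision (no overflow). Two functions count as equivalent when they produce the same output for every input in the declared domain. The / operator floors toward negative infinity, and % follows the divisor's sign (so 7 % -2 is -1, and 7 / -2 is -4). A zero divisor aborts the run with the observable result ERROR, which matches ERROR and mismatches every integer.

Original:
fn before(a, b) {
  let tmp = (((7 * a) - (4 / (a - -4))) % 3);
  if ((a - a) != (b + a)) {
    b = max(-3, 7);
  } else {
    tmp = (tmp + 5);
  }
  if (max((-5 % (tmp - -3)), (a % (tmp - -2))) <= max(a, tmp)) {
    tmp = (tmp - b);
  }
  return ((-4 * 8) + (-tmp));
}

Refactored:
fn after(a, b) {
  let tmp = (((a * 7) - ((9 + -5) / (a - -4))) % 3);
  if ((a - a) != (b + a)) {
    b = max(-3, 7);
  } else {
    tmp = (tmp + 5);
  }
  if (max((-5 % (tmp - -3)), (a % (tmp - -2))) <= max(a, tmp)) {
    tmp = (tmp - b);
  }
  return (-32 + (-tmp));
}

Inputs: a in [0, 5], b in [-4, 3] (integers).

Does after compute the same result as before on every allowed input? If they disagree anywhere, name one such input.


Although constant usage differs, and arithmetic usage differs, 48/48 inputs agree.
verdict: equivalent


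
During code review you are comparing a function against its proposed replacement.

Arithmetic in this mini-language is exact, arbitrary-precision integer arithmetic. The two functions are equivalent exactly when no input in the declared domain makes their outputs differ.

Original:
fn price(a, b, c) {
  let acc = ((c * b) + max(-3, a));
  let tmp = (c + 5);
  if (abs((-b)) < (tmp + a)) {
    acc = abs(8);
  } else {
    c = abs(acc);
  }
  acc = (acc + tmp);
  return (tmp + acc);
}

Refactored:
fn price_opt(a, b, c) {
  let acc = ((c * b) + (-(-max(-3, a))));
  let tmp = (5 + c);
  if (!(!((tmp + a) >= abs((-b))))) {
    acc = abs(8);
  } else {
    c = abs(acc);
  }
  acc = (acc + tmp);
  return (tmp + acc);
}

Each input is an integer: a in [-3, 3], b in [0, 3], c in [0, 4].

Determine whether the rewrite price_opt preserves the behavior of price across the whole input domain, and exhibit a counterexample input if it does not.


Not equivalent: a=-3, b=2, c=0 separates them (7 vs 18).
price: acc=-3, then tmp=5, then (abs((-b)) < (tmp + a)) is false, then c=3, then acc=2, then returns 7
price_opt: acc=-3, then tmp=5, then (!(!((tmp + a) >= abs((-b))))) is true, then acc=8, then acc=13, then returns 18
verdict: not equivalent; witness: a=-3, b=2, c=0
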